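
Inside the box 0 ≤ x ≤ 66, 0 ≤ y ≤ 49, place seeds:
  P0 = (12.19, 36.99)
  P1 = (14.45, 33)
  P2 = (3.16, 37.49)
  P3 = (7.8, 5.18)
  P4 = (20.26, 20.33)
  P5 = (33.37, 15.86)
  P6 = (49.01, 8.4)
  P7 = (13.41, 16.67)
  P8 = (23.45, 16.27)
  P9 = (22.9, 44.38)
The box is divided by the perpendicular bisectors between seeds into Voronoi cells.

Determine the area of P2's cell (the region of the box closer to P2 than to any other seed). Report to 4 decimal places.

Area of P2's cell: 180.2969

1. box [0,66]×[0,49]: [(0, 0) (66, 0) (66, 49) (0, 49)]
2. ⊥bis P2·P0 via (7.675,37.24): [(0, 0) (5.613, 0) (8.3262, 49) (0, 49)]  |A|=341.5091
3. ⊥bis P2·P1 via (8.805,35.245): [(0, 13.105) (7.3639, 31.6214) (8.3262, 49) (0, 49)]  |A|=204.512
4. ⊥bis P2·P3 via (5.48,21.335): [(0, 20.548) (3.1394, 20.9989) (7.3639, 31.6214) (8.3262, 49) (0, 49)]  |A|=192.8289
5. ⊥bis P2·P4 via (11.71,28.91): [(0, 20.548) (3.1394, 20.9989) (7.3639, 31.6214) (8.3262, 49) (0, 49)]  |A|=192.8289
6. ⊥bis P2·P5 via (18.265,26.675): [(0, 20.548) (3.1394, 20.9989) (7.3639, 31.6214) (8.3262, 49) (0, 49)]  |A|=192.8289
7. ⊥bis P2·P6 via (26.085,22.945): [(0, 20.548) (3.1394, 20.9989) (7.3639, 31.6214) (8.3262, 49) (0, 49)]  |A|=192.8289
8. ⊥bis P2·P7 via (8.285,27.08): [(0, 23.0012) (4.8938, 25.4105) (7.3639, 31.6214) (8.3262, 49) (0, 49)]  |A|=180.2969
9. ⊥bis P2·P8 via (13.305,26.88): [(0, 23.0012) (4.8938, 25.4105) (7.3639, 31.6214) (8.3262, 49) (0, 49)]  |A|=180.2969
10. ⊥bis P2·P9 via (13.03,40.935): [(0, 23.0012) (4.8938, 25.4105) (7.3639, 31.6214) (8.3262, 49) (0, 49)]  |A|=180.2969
11. canonical 5-gon: [(0, 23.0012) (4.8938, 25.4105) (7.3639, 31.6214) (8.3262, 49) (0, 49)]
12. shoelace: 180.2969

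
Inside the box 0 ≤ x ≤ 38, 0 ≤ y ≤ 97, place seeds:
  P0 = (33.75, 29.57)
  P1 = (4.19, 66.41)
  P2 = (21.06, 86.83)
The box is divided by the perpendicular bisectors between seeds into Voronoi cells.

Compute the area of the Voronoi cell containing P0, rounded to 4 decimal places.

Area of P0's cell: 1818.2055

1. box [0,38]×[0,97]: [(0, 0) (38, 0) (38, 97) (0, 97)]
2. ⊥bis P0·P1 via (18.97,47.99): [(0, 32.7687) (0, 0) (38, 0) (38, 63.2595)]  |A|=1824.5347
3. ⊥bis P0·P2 via (27.405,58.2): [(33.3314, 59.5134) (0, 32.7687) (0, 0) (38, 0) (38, 60.5481)]  |A|=1818.2055
4. canonical 5-gon: [(33.3314, 59.5134) (0, 32.7687) (0, 0) (38, 0) (38, 60.5481)]
5. shoelace: 1818.2055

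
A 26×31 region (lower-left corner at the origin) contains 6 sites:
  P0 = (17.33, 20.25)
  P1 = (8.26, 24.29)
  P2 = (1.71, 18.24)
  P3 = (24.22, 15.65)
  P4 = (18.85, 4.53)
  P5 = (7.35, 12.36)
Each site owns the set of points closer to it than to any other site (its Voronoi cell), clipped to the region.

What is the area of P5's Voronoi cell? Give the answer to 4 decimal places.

1. box [0,26]×[0,31]: [(0, 0) (26, 0) (26, 31) (0, 31)]
2. ⊥bis P5·P0 via (12.34,16.305): [(0, 0) (25.2304, 0) (0.7224, 31) (0, 31)]  |A|=402.269
3. ⊥bis P5·P1 via (7.805,18.325): [(0, 18.9204) (0, 0) (25.2304, 0) (10.9316, 18.0865)]  |A|=331.5798
4. ⊥bis P5·P2 via (4.53,15.3): [(7.6927, 18.3336) (0, 10.9549) (0, 0) (25.2304, 0) (10.9316, 18.0865)]  |A|=300.942
5. ⊥bis P5·P3 via (15.785,14.005): [(7.6927, 18.3336) (0, 10.9549) (0, 0) (18.5163, 0) (16.3177, 11.2737) (10.9316, 18.0865)]  |A|=263.0954
6. ⊥bis P5·P4 via (13.1,8.445): [(7.6927, 18.3336) (0, 10.9549) (0, 0) (7.3501, 0) (15.6237, 12.1515) (10.9316, 18.0865)]  |A|=192.3051
7. canonical 6-gon: [(7.6927, 18.3336) (0, 10.9549) (0, 0) (7.3501, 0) (15.6237, 12.1515) (10.9316, 18.0865)]
8. shoelace: 192.3051

Area of P5's cell: 192.3051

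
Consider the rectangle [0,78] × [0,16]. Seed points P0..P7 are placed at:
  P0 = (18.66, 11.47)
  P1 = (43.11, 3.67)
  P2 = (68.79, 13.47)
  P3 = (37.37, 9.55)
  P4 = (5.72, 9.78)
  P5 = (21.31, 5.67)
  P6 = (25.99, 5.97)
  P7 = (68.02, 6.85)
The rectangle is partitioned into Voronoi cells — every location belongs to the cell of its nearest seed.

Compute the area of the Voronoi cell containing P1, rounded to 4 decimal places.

1. box [0,78]×[0,16]: [(0, 0) (78, 0) (78, 16) (0, 16)]
2. ⊥bis P1·P0 via (30.885,7.57): [(28.47, 0) (78, 0) (78, 16) (33.5743, 16)]  |A|=751.6452
3. ⊥bis P1·P2 via (55.95,8.57): [(28.47, 0) (59.2205, 0) (53.1146, 16) (33.5743, 16)]  |A|=402.3255
4. ⊥bis P1·P3 via (40.24,6.61): [(33.4688, 0) (59.2205, 0) (53.1146, 16) (49.859, 16)]  |A|=232.0579
5. ⊥bis P1·P4 via (24.415,6.725): [(33.4688, 0) (59.2205, 0) (53.1146, 16) (49.859, 16)]  |A|=232.0579
6. ⊥bis P1·P5 via (32.21,4.67): [(33.4688, 0) (59.2205, 0) (53.1146, 16) (49.859, 16)]  |A|=232.0579
7. ⊥bis P1·P6 via (34.55,4.82): [(33.9679, 0.4872) (33.9025, 0) (59.2205, 0) (53.1146, 16) (49.859, 16)]  |A|=231.9523
8. ⊥bis P1·P7 via (55.565,5.26): [(33.9679, 0.4872) (33.9025, 0) (56.2365, 0) (54.7365, 11.7498) (53.1146, 16) (49.859, 16)]  |A|=214.4216
9. canonical 6-gon: [(33.9679, 0.4872) (33.9025, 0) (56.2365, 0) (54.7365, 11.7498) (53.1146, 16) (49.859, 16)]
10. shoelace: 214.4216

Area of P1's cell: 214.4216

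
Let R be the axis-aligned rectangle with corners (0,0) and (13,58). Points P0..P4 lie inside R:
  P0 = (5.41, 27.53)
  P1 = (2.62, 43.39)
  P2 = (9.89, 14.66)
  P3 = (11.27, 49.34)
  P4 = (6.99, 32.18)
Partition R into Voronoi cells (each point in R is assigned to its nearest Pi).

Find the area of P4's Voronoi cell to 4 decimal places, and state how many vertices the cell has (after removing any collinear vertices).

Area of P4's cell: 111.9069 (5 vertices)

1. box [0,13]×[0,58]: [(0, 0) (13, 0) (13, 58) (0, 58)]
2. ⊥bis P4·P0 via (6.2,29.855): [(0, 31.9617) (13, 27.5445) (13, 58) (0, 58)]  |A|=367.2102
3. ⊥bis P4·P1 via (4.805,37.785): [(0, 35.9119) (0, 31.9617) (13, 27.5445) (13, 40.9797)]  |A|=113.0051
4. ⊥bis P4·P2 via (8.44,23.42): [(0, 35.9119) (0, 31.9617) (13, 27.5445) (13, 40.9797)]  |A|=113.0051
5. ⊥bis P4·P3 via (9.13,40.76): [(11.1464, 40.2571) (0, 35.9119) (0, 31.9617) (13, 27.5445) (13, 39.7948)]  |A|=111.9069
6. canonical 5-gon: [(11.1464, 40.2571) (0, 35.9119) (0, 31.9617) (13, 27.5445) (13, 39.7948)]
7. shoelace: 111.9069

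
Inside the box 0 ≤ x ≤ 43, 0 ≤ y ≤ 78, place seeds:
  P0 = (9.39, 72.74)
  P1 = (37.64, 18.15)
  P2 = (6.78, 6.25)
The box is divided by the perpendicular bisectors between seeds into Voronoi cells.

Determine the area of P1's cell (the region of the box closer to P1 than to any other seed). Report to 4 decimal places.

1. box [0,43]×[0,78]: [(0, 0) (43, 0) (43, 78) (0, 78)]
2. ⊥bis P1·P0 via (23.515,45.445): [(0, 33.2761) (0, 0) (43, 0) (43, 55.5284)]  |A|=1909.2967
3. ⊥bis P1·P2 via (22.21,12.2): [(11.74, 39.3515) (26.9145, 0) (43, 0) (43, 55.5284)]  |A|=1184.4025
4. canonical 4-gon: [(11.74, 39.3515) (26.9145, 0) (43, 0) (43, 55.5284)]
5. shoelace: 1184.4025

Area of P1's cell: 1184.4025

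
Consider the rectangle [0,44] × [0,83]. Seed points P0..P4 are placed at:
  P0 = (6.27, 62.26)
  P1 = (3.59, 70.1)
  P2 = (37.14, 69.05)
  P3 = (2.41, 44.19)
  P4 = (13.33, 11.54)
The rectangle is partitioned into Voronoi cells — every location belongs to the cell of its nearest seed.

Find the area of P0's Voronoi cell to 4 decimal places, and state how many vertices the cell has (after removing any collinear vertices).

1. box [0,44]×[0,83]: [(0, 0) (44, 0) (44, 83) (0, 83)]
2. ⊥bis P0·P1 via (4.93,66.18): [(0, 64.4947) (0, 0) (44, 0) (44, 79.5356)]  |A|=3168.6667
3. ⊥bis P0·P2 via (21.705,65.655): [(20.4245, 71.4766) (0, 64.4947) (0, 0) (36.1461, 0)]  |A|=1950.4377
4. ⊥bis P0·P3 via (4.34,53.225): [(25.43, 48.7199) (20.4245, 71.4766) (0, 64.4947) (0, 54.1521)]  |A|=381.3776
5. ⊥bis P0·P4 via (9.8,36.9): [(25.43, 48.7199) (20.4245, 71.4766) (0, 64.4947) (0, 54.1521)]  |A|=381.3776
6. canonical 4-gon: [(25.43, 48.7199) (20.4245, 71.4766) (0, 64.4947) (0, 54.1521)]
7. shoelace: 381.3776

Area of P0's cell: 381.3776 (4 vertices)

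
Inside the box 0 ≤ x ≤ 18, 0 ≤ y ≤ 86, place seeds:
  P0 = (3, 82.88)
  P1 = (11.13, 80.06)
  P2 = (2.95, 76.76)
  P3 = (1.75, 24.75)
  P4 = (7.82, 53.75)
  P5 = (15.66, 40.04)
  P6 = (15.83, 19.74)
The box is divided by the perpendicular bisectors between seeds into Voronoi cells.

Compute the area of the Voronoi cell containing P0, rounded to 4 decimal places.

1. box [0,18]×[0,86]: [(0, 0) (18, 0) (18, 86) (0, 86)]
2. ⊥bis P0·P1 via (7.065,81.47): [(0, 61.1018) (8.6363, 86) (0, 86)]  |A|=107.5142
3. ⊥bis P0·P2 via (2.975,79.82): [(0, 79.8443) (6.4827, 79.7913) (8.6363, 86) (0, 86)]  |A|=46.7628
4. ⊥bis P0·P3 via (2.375,53.815): [(0, 79.8443) (6.4827, 79.7913) (8.6363, 86) (0, 86)]  |A|=46.7628
5. ⊥bis P0·P4 via (5.41,68.315): [(0, 79.8443) (6.4827, 79.7913) (8.6363, 86) (0, 86)]  |A|=46.7628
6. ⊥bis P0·P5 via (9.33,61.46): [(0, 79.8443) (6.4827, 79.7913) (8.6363, 86) (0, 86)]  |A|=46.7628
7. ⊥bis P0·P6 via (9.415,51.31): [(0, 79.8443) (6.4827, 79.7913) (8.6363, 86) (0, 86)]  |A|=46.7628
8. canonical 4-gon: [(0, 79.8443) (6.4827, 79.7913) (8.6363, 86) (0, 86)]
9. shoelace: 46.7628

Area of P0's cell: 46.7628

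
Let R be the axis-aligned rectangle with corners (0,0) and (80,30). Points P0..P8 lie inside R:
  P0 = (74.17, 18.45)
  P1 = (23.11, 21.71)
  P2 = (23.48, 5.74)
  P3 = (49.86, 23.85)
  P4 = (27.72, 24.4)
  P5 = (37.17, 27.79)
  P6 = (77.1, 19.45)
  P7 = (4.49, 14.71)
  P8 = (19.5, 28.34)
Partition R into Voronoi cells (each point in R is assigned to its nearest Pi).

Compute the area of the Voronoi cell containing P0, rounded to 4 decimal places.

1. box [0,80]×[0,30]: [(0, 0) (80, 0) (80, 30) (0, 30)]
2. ⊥bis P0·P1 via (48.64,20.08): [(47.358, 0) (80, 0) (80, 30) (49.2734, 30)]  |A|=950.5302
3. ⊥bis P0·P2 via (48.825,12.095): [(48.2712, 14.3037) (51.8577, 0) (80, 0) (80, 30) (49.2734, 30)]  |A|=918.3489
4. ⊥bis P0·P3 via (62.015,21.15): [(57.3169, 0) (80, 0) (80, 30) (63.9809, 30)]  |A|=580.5331
5. ⊥bis P0·P4 via (50.945,21.425): [(57.3169, 0) (80, 0) (80, 30) (63.9809, 30)]  |A|=580.5331
6. ⊥bis P0·P5 via (55.67,23.12): [(57.3169, 0) (80, 0) (80, 30) (63.9809, 30)]  |A|=580.5331
7. ⊥bis P0·P6 via (75.635,18.95): [(57.3169, 0) (80, 0) (80, 6.1605) (71.8637, 30) (63.9809, 30)]  |A|=483.5503
8. ⊥bis P0·P7 via (39.33,16.58): [(57.3169, 0) (80, 0) (80, 6.1605) (71.8637, 30) (63.9809, 30)]  |A|=483.5503
9. ⊥bis P0·P8 via (46.835,23.395): [(57.3169, 0) (80, 0) (80, 6.1605) (71.8637, 30) (63.9809, 30)]  |A|=483.5503
10. canonical 5-gon: [(57.3169, 0) (80, 0) (80, 6.1605) (71.8637, 30) (63.9809, 30)]
11. shoelace: 483.5503

Area of P0's cell: 483.5503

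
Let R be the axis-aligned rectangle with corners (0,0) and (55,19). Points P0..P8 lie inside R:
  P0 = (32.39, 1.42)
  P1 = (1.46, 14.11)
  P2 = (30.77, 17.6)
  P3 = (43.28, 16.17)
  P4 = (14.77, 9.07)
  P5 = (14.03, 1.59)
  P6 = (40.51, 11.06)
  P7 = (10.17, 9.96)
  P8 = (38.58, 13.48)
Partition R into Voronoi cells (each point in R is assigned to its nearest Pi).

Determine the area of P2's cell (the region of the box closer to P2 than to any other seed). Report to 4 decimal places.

1. box [0,55]×[0,19]: [(0, 0) (55, 0) (55, 19) (0, 19)]
2. ⊥bis P2·P0 via (31.58,9.51): [(0, 6.3481) (55, 11.8549) (55, 19) (0, 19)]  |A|=544.4177
3. ⊥bis P2·P1 via (16.115,15.855): [(17.0438, 8.0546) (55, 11.8549) (55, 19) (15.7405, 19)]  |A|=350.4562
4. ⊥bis P2·P3 via (37.025,16.885): [(17.0438, 8.0546) (36.2353, 9.9761) (37.2668, 19) (15.7405, 19)]  |A|=203.4066
5. ⊥bis P2·P4 via (22.77,13.335): [(25.1523, 8.8664) (36.2353, 9.9761) (37.2668, 19) (19.7498, 19)]  |A|=138.1878
6. ⊥bis P2·P5 via (22.4,9.595): [(25.1523, 8.8664) (36.2353, 9.9761) (37.2668, 19) (19.7498, 19)]  |A|=138.1878
7. ⊥bis P2·P6 via (35.64,14.33): [(25.1523, 8.8664) (32.4629, 9.5984) (36.9572, 16.2917) (37.2668, 19) (19.7498, 19)]  |A|=126.412
8. ⊥bis P2·P7 via (20.47,13.78): [(25.1523, 8.8664) (32.4629, 9.5984) (36.9572, 16.2917) (37.2668, 19) (19.7498, 19)]  |A|=126.412
9. ⊥bis P2·P8 via (34.675,15.54): [(25.1523, 8.8664) (31.4892, 9.5009) (36.5002, 19) (19.7498, 19)]  |A|=113.3784
10. canonical 4-gon: [(25.1523, 8.8664) (31.4892, 9.5009) (36.5002, 19) (19.7498, 19)]
11. shoelace: 113.3784

Area of P2's cell: 113.3784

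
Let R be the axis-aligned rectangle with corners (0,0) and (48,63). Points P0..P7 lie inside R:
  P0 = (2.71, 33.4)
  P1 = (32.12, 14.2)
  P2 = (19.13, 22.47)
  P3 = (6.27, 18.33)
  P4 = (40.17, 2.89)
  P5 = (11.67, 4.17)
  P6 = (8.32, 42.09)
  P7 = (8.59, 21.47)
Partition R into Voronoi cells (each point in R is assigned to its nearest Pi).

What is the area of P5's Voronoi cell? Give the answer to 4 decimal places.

Area of P5's cell: 263.2440

1. box [0,48]×[0,63]: [(0, 0) (48, 0) (48, 63) (0, 63)]
2. ⊥bis P5·P0 via (7.19,18.785): [(0, 16.581) (0, 0) (48, 0) (48, 31.2947)]  |A|=1149.0165
3. ⊥bis P5·P1 via (21.895,9.185): [(15.88, 21.4488) (0, 16.581) (0, 0) (26.3999, 0)]  |A|=414.7769
4. ⊥bis P5·P2 via (15.4,13.32): [(20.9832, 11.044) (4.2241, 17.8759) (0, 16.581) (0, 0) (26.3999, 0)]  |A|=345.0213
5. ⊥bis P5·P3 via (8.97,11.25): [(20.9832, 11.044) (14.9157, 13.5174) (0, 7.8292) (0, 0) (26.3999, 0)]  |A|=263.6247
6. ⊥bis P5·P4 via (25.92,3.53): [(25.815, 1.1925) (20.9832, 11.044) (14.9157, 13.5174) (0, 7.8292) (0, 0) (25.7615, 0)]  |A|=263.244
7. ⊥bis P5·P6 via (9.995,23.13): [(25.815, 1.1925) (20.9832, 11.044) (14.9157, 13.5174) (0, 7.8292) (0, 0) (25.7615, 0)]  |A|=263.244
8. ⊥bis P5·P7 via (10.13,12.82): [(25.815, 1.1925) (20.9832, 11.044) (14.9157, 13.5174) (0, 7.8292) (0, 0) (25.7615, 0)]  |A|=263.244
9. canonical 6-gon: [(25.815, 1.1925) (20.9832, 11.044) (14.9157, 13.5174) (0, 7.8292) (0, 0) (25.7615, 0)]
10. shoelace: 263.244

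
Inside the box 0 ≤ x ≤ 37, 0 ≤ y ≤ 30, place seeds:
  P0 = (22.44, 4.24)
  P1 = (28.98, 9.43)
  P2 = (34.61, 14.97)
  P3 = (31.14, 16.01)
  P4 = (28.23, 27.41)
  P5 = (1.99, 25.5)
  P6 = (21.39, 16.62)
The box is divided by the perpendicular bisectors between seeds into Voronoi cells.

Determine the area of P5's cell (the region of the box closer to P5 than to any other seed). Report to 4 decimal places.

Area of P5's cell: 247.6460

1. box [0,37]×[0,30]: [(0, 0) (37, 0) (37, 30) (0, 30)]
2. ⊥bis P5·P0 via (12.215,14.87): [(0, 3.1204) (27.9443, 30) (0, 30)]  |A|=375.5657
3. ⊥bis P5·P1 via (15.485,17.465): [(0, 3.1204) (16.252, 18.7532) (22.9484, 30) (0, 30)]  |A|=347.4719
4. ⊥bis P5·P2 via (18.3,20.235): [(0, 3.1204) (16.252, 18.7532) (19.6804, 24.5114) (21.4522, 30) (0, 30)]  |A|=343.3659
5. ⊥bis P5·P3 via (16.565,20.755): [(0, 3.1204) (15.7589, 18.2789) (19.5748, 30) (0, 30)]  |A|=326.5156
6. ⊥bis P5·P4 via (15.11,26.455): [(0, 3.1204) (15.7087, 18.2305) (14.852, 30) (0, 30)]  |A|=298.521
7. ⊥bis P5·P6 via (11.69,21.06): [(0, 3.1204) (6.2148, 9.0984) (14.9796, 28.2467) (14.852, 30) (0, 30)]  |A|=247.646
8. canonical 5-gon: [(0, 3.1204) (6.2148, 9.0984) (14.9796, 28.2467) (14.852, 30) (0, 30)]
9. shoelace: 247.646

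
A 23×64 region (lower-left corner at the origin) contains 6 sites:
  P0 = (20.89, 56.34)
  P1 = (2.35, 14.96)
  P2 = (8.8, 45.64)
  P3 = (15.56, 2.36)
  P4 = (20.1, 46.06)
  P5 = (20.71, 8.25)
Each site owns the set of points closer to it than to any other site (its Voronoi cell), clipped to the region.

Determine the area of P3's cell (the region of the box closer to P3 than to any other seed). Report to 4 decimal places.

Area of P3's cell: 131.0948

1. box [0,23]×[0,64]: [(0, 0) (23, 0) (23, 64) (0, 64)]
2. ⊥bis P3·P0 via (18.225,29.35): [(0, 31.1495) (0, 0) (23, 0) (23, 28.8785)]  |A|=690.3227
3. ⊥bis P3·P1 via (8.955,8.66): [(0.6949, 0) (23, 0) (23, 23.385)]  |A|=260.802
4. ⊥bis P3·P2 via (12.18,24): [(0.6949, 0) (23, 0) (23, 23.385)]  |A|=260.802
5. ⊥bis P3·P4 via (17.83,24.21): [(0.6949, 0) (23, 0) (23, 23.385)]  |A|=260.802
6. ⊥bis P3·P5 via (18.135,5.305): [(11.3846, 11.2073) (0.6949, 0) (23, 0) (23, 1.0512)]  |A|=131.0948
7. canonical 4-gon: [(11.3846, 11.2073) (0.6949, 0) (23, 0) (23, 1.0512)]
8. shoelace: 131.0948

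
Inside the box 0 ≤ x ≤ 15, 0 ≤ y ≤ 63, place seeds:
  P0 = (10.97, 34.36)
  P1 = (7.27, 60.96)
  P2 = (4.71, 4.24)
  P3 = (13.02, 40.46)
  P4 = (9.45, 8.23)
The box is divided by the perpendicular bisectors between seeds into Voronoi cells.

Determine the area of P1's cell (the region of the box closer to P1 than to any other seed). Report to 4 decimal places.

Area of P1's cell: 195.4784

1. box [0,15]×[0,63]: [(0, 0) (15, 0) (15, 63) (0, 63)]
2. ⊥bis P1·P0 via (9.12,47.66): [(0, 46.3914) (15, 48.4779) (15, 63) (0, 63)]  |A|=233.4801
3. ⊥bis P1·P2 via (5.99,32.6): [(0, 46.3914) (15, 48.4779) (15, 63) (0, 63)]  |A|=233.4801
4. ⊥bis P1·P3 via (10.145,50.71): [(0, 47.8645) (15, 52.0718) (15, 63) (0, 63)]  |A|=195.4784
5. ⊥bis P1·P4 via (8.36,34.595): [(0, 47.8645) (15, 52.0718) (15, 63) (0, 63)]  |A|=195.4784
6. canonical 4-gon: [(0, 47.8645) (15, 52.0718) (15, 63) (0, 63)]
7. shoelace: 195.4784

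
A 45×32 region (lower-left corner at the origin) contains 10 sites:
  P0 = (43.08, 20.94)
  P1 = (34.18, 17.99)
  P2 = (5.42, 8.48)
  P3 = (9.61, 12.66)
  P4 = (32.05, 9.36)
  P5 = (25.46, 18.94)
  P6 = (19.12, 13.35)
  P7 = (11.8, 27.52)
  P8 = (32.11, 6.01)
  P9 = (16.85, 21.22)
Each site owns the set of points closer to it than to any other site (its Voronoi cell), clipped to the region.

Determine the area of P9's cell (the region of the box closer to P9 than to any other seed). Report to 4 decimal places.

Area of P9's cell: 104.1507

1. box [0,45]×[0,32]: [(0, 0) (45, 0) (45, 32) (0, 32)]
2. ⊥bis P9·P0 via (29.965,21.08): [(0, 0) (29.74, 0) (30.0816, 32) (0, 32)]  |A|=957.1447
3. ⊥bis P9·P1 via (25.515,19.605): [(0, 0) (21.861, 0) (27.8252, 32) (0, 32)]  |A|=794.979
4. ⊥bis P9·P2 via (11.135,14.85): [(0, 24.84) (22.6956, 4.4781) (27.8252, 32) (0, 32)]  |A|=464.151
5. ⊥bis P9·P3 via (13.23,16.94): [(0, 28.1299) (23.413, 8.3272) (27.8252, 32) (0, 32)]  |A|=374.6554
6. ⊥bis P9·P4 via (24.45,15.29): [(0, 28.1299) (20.7649, 10.5671) (24.7926, 15.7291) (27.8252, 32) (0, 32)]  |A|=363.3098
7. ⊥bis P9·P5 via (21.155,20.08): [(0, 28.1299) (19.0255, 12.0382) (24.3115, 32) (0, 32)]  |A|=279.4661
8. ⊥bis P9·P6 via (17.985,17.285): [(0, 28.1299) (14.135, 16.1745) (20.6158, 18.0438) (24.3115, 32) (0, 32)]  |A|=261.4921
9. ⊥bis P9·P7 via (14.325,24.37): [(9.2526, 20.304) (14.135, 16.1745) (20.6158, 18.0438) (24.3115, 32) (23.8436, 32)]  |A|=104.1507
10. ⊥bis P9·P8 via (24.48,13.615): [(9.2526, 20.304) (14.135, 16.1745) (20.6158, 18.0438) (24.3115, 32) (23.8436, 32)]  |A|=104.1507
11. canonical 5-gon: [(9.2526, 20.304) (14.135, 16.1745) (20.6158, 18.0438) (24.3115, 32) (23.8436, 32)]
12. shoelace: 104.1507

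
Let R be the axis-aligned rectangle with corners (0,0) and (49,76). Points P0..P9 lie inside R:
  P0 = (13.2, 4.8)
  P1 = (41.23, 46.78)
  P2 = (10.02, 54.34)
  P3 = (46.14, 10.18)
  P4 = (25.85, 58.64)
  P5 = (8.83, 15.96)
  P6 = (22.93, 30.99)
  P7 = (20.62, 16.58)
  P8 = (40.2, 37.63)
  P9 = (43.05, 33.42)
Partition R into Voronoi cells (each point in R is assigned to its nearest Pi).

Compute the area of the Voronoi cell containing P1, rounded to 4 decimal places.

1. box [0,49]×[0,76]: [(0, 0) (49, 0) (49, 76) (0, 76)]
2. ⊥bis P1·P0 via (27.215,25.79): [(0, 43.9614) (49, 11.2442) (49, 76) (0, 76)]  |A|=2371.4627
3. ⊥bis P1·P2 via (25.625,50.56): [(20.6816, 30.1523) (49, 11.2442) (49, 76) (31.7873, 76)]  |A|=1311.4696
4. ⊥bis P1·P3 via (43.685,28.48): [(20.6816, 30.1523) (26.6158, 26.1901) (49, 29.193) (49, 76) (31.7873, 76)]  |A|=1110.584
5. ⊥bis P1·P4 via (33.54,52.71): [(22.7593, 38.7297) (20.6816, 30.1523) (26.6158, 26.1901) (49, 29.193) (49, 72.7585)]  |A|=747.2933
6. ⊥bis P1·P5 via (25.03,31.37): [(22.7593, 38.7297) (21.7993, 34.7663) (29.5791, 26.5877) (49, 29.193) (49, 72.7585)]  |A|=717.7244
7. ⊥bis P1·P6 via (32.08,38.885): [(27.2213, 44.516) (41.3304, 28.1641) (49, 29.193) (49, 72.7585)]  |A|=544.3628
8. ⊥bis P1·P7 via (30.925,31.68): [(27.2213, 44.516) (41.3304, 28.1641) (49, 29.193) (49, 72.7585)]  |A|=544.3628
9. ⊥bis P1·P8 via (40.715,42.205): [(27.2213, 44.516) (27.9783, 43.6388) (49, 41.2724) (49, 72.7585)]  |A|=351.1874
10. ⊥bis P1·P9 via (42.14,40.1): [(27.2213, 44.516) (27.9783, 43.6388) (49, 41.2724) (49, 72.7585)]  |A|=351.1874
11. canonical 4-gon: [(27.2213, 44.516) (27.9783, 43.6388) (49, 41.2724) (49, 72.7585)]
12. shoelace: 351.1874

Area of P1's cell: 351.1874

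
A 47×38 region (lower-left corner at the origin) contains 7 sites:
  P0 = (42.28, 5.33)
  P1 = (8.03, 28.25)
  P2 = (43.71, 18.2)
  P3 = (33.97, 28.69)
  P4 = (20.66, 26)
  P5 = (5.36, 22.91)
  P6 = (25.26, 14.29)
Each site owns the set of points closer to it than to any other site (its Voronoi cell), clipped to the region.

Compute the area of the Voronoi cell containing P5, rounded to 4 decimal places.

1. box [0,47]×[0,38]: [(0, 0) (47, 0) (47, 38) (0, 38)]
2. ⊥bis P5·P0 via (23.82,14.12): [(0, 0) (17.0966, 0) (35.1908, 38) (0, 38)]  |A|=993.46
3. ⊥bis P5·P1 via (6.695,25.58): [(0, 28.9275) (0, 0) (17.0966, 0) (24.9344, 16.4603)]  |A|=501.3519
4. ⊥bis P5·P2 via (24.535,20.555): [(24.0843, 16.8853) (0, 28.9275) (0, 0) (17.0966, 0) (23.7185, 13.9068)]  |A|=500.0082
5. ⊥bis P5·P3 via (19.665,25.8): [(21.1718, 18.3416) (0, 28.9275) (0, 0) (17.0966, 0) (22.5595, 11.4728)]  |A|=489.735
6. ⊥bis P5·P4 via (13.01,24.455): [(13.4666, 22.1942) (0, 28.9275) (0, 0) (17.0966, 0) (17.6951, 1.257)]  |A|=393.423
7. ⊥bis P5·P6 via (15.31,18.6): [(14.5478, 16.8405) (13.4666, 22.1942) (0, 28.9275) (0, 0) (7.2531, 0)]  |A|=303.8973
8. canonical 5-gon: [(14.5478, 16.8405) (13.4666, 22.1942) (0, 28.9275) (0, 0) (7.2531, 0)]
9. shoelace: 303.8973

Area of P5's cell: 303.8973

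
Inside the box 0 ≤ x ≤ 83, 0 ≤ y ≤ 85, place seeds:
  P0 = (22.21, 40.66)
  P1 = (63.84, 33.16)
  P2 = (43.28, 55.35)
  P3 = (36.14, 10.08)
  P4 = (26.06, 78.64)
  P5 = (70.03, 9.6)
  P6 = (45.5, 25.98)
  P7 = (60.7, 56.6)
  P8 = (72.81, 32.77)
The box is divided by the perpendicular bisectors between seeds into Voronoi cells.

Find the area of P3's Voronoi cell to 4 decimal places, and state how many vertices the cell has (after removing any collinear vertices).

Area of P3's cell: 972.2444 (5 vertices)

1. box [0,83]×[0,85]: [(0, 0) (83, 0) (83, 85) (0, 85)]
2. ⊥bis P3·P0 via (29.175,25.37): [(0, 12.08) (0, 0) (83, 0) (83, 49.8887)]  |A|=2571.7022
3. ⊥bis P3·P1 via (49.99,21.62): [(41.9983, 31.2114) (0, 12.08) (0, 0) (68.0041, 0)]  |A|=1314.9204
4. ⊥bis P3·P2 via (39.71,32.715): [(41.9983, 31.2114) (0, 12.08) (0, 0) (68.0041, 0)]  |A|=1314.9204
5. ⊥bis P3·P4 via (31.1,44.36): [(41.9983, 31.2114) (0, 12.08) (0, 0) (68.0041, 0)]  |A|=1314.9204
6. ⊥bis P3·P5 via (53.085,9.84): [(53.1973, 17.7707) (41.9983, 31.2114) (0, 12.08) (0, 0) (52.9456, 0)]  |A|=1181.1213
7. ⊥bis P3·P6 via (40.82,18.03): [(53.0986, 10.8018) (28.7107, 25.1585) (0, 12.08) (0, 0) (52.9456, 0)]  |A|=972.2444
8. ⊥bis P3·P7 via (48.42,33.34): [(53.0986, 10.8018) (28.7107, 25.1585) (0, 12.08) (0, 0) (52.9456, 0)]  |A|=972.2444
9. ⊥bis P3·P8 via (54.475,21.425): [(53.0986, 10.8018) (28.7107, 25.1585) (0, 12.08) (0, 0) (52.9456, 0)]  |A|=972.2444
10. canonical 5-gon: [(53.0986, 10.8018) (28.7107, 25.1585) (0, 12.08) (0, 0) (52.9456, 0)]
11. shoelace: 972.2444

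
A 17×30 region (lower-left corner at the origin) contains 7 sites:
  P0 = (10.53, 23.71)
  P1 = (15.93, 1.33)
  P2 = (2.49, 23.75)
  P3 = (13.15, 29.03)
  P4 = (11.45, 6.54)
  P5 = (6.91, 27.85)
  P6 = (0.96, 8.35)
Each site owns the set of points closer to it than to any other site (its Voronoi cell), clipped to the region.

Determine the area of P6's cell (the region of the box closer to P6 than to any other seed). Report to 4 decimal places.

Area of P6's cell: 99.3052

1. box [0,17]×[0,30]: [(0, 0) (17, 0) (17, 30) (0, 30)]
2. ⊥bis P6·P0 via (5.745,16.03): [(0, 19.6094) (0, 0) (17, 0) (17, 9.0176)]  |A|=243.3296
3. ⊥bis P6·P1 via (8.445,4.84): [(11.8954, 12.198) (0, 19.6094) (0, 0) (6.1753, 0)]  |A|=154.2946
4. ⊥bis P6·P2 via (1.725,16.05): [(11.8954, 12.198) (6.4694, 15.5786) (0, 16.2214) (0, 0) (6.1753, 0)]  |A|=143.3353
5. ⊥bis P6·P3 via (7.055,18.69): [(11.8954, 12.198) (6.4694, 15.5786) (0, 16.2214) (0, 0) (6.1753, 0)]  |A|=143.3353
6. ⊥bis P6·P4 via (6.205,7.445): [(7.4979, 14.9379) (6.4694, 15.5786) (0, 16.2214) (0, 0) (4.9204, 0)]  |A|=99.3052
7. ⊥bis P6·P5 via (3.935,18.1): [(7.4979, 14.9379) (6.4694, 15.5786) (0, 16.2214) (0, 0) (4.9204, 0)]  |A|=99.3052
8. canonical 5-gon: [(7.4979, 14.9379) (6.4694, 15.5786) (0, 16.2214) (0, 0) (4.9204, 0)]
9. shoelace: 99.3052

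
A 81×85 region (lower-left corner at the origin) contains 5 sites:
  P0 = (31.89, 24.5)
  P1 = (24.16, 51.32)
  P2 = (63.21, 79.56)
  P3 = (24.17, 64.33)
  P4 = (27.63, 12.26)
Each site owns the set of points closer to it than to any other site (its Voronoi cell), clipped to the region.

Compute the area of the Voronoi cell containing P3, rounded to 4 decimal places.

Area of P3's cell: 1192.9374

1. box [0,81]×[0,85]: [(0, 0) (81, 0) (81, 85) (0, 85)]
2. ⊥bis P3·P0 via (28.03,44.415): [(0, 38.9821) (81, 54.6818) (81, 85) (0, 85)]  |A|=3091.6094
3. ⊥bis P3·P1 via (24.165,57.825): [(0, 57.8436) (81, 57.7813) (81, 85) (0, 85)]  |A|=2202.192
4. ⊥bis P3·P2 via (43.69,71.945): [(0, 57.8436) (49.2059, 57.8058) (38.5971, 85) (0, 85)]  |A|=1192.9374
5. ⊥bis P3·P4 via (25.9,38.295): [(0, 57.8436) (49.2059, 57.8058) (38.5971, 85) (0, 85)]  |A|=1192.9374
6. canonical 4-gon: [(0, 57.8436) (49.2059, 57.8058) (38.5971, 85) (0, 85)]
7. shoelace: 1192.9374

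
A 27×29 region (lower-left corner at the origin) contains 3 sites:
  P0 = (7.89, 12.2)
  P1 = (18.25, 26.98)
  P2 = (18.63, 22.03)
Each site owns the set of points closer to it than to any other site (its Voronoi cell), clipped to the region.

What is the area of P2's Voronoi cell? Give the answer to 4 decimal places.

Area of P2's cell: 227.3595

1. box [0,27]×[0,29]: [(0, 0) (27, 0) (27, 29) (0, 29)]
2. ⊥bis P2·P0 via (13.26,17.115): [(27, 2.103) (27, 29) (2.382, 29)]  |A|=331.0745
3. ⊥bis P2·P1 via (18.44,24.505): [(7.2803, 23.6483) (27, 2.103) (27, 25.1621)]  |A|=227.3595
4. canonical 3-gon: [(7.2803, 23.6483) (27, 2.103) (27, 25.1621)]
5. shoelace: 227.3595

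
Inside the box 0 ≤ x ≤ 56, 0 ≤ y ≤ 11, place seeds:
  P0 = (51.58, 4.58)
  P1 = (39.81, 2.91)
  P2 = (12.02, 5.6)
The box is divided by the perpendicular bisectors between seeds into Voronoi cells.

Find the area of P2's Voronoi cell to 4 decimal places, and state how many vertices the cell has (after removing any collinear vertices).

1. box [0,56]×[0,11]: [(0, 0) (56, 0) (56, 11) (0, 11)]
2. ⊥bis P2·P0 via (31.8,5.09): [(0, 0) (31.6688, 0) (31.9524, 11) (0, 11)]  |A|=349.9163
3. ⊥bis P2·P1 via (25.915,4.255): [(0, 0) (25.5031, 0) (26.5679, 11) (0, 11)]  |A|=286.3906
4. canonical 4-gon: [(0, 0) (25.5031, 0) (26.5679, 11) (0, 11)]
5. shoelace: 286.3906

Area of P2's cell: 286.3906 (4 vertices)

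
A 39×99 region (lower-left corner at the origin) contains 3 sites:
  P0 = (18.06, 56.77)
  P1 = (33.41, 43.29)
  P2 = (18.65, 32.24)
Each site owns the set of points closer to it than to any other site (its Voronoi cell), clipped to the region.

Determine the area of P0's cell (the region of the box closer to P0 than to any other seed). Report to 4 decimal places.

Area of P0's cell: 1942.4005

1. box [0,39]×[0,99]: [(0, 0) (39, 0) (39, 99) (0, 99)]
2. ⊥bis P0·P1 via (25.735,50.03): [(0, 20.7249) (39, 65.1352) (39, 99) (0, 99)]  |A|=2186.7278
3. ⊥bis P0·P2 via (18.355,44.505): [(0, 44.0635) (20.9376, 44.5671) (39, 65.1352) (39, 99) (0, 99)]  |A|=1942.4005
4. canonical 5-gon: [(0, 44.0635) (20.9376, 44.5671) (39, 65.1352) (39, 99) (0, 99)]
5. shoelace: 1942.4005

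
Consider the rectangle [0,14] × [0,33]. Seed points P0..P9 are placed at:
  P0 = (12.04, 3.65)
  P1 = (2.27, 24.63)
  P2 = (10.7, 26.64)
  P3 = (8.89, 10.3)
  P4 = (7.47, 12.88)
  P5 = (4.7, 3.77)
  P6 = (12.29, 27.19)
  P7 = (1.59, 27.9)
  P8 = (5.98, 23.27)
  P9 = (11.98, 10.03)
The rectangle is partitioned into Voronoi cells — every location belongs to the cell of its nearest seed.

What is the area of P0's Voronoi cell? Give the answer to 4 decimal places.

1. box [0,14]×[0,33]: [(0, 0) (14, 0) (14, 33) (0, 33)]
2. ⊥bis P0·P1 via (7.155,14.14): [(0, 10.808) (0, 0) (14, 0) (14, 17.3276)]  |A|=196.9495
3. ⊥bis P0·P2 via (11.37,15.145): [(9.0188, 15.008) (0, 10.808) (0, 0) (14, 0) (14, 15.2983)]  |A|=191.8954
4. ⊥bis P0·P3 via (10.465,6.975): [(0, 2.0179) (0, 0) (14, 0) (14, 8.6495)]  |A|=74.6716
5. ⊥bis P0·P4 via (9.755,8.265): [(0, 2.0179) (0, 0) (14, 0) (14, 8.6495)]  |A|=74.6716
6. ⊥bis P0·P5 via (8.37,3.71): [(8.4074, 6.0004) (8.3093, 0) (14, 0) (14, 8.6495)]  |A|=41.2593
7. ⊥bis P0·P6 via (12.165,15.42): [(8.4074, 6.0004) (8.3093, 0) (14, 0) (14, 8.6495)]  |A|=41.2593
8. ⊥bis P0·P7 via (6.815,15.775): [(8.4074, 6.0004) (8.3093, 0) (14, 0) (14, 8.6495)]  |A|=41.2593
9. ⊥bis P0·P8 via (9.01,13.46): [(8.4074, 6.0004) (8.3093, 0) (14, 0) (14, 8.6495)]  |A|=41.2593
10. ⊥bis P0·P9 via (12.01,6.84): [(10.1429, 6.8224) (8.4074, 6.0004) (8.3093, 0) (14, 0) (14, 6.8587)]  |A|=37.8058
11. canonical 5-gon: [(10.1429, 6.8224) (8.4074, 6.0004) (8.3093, 0) (14, 0) (14, 6.8587)]
12. shoelace: 37.8058

Area of P0's cell: 37.8058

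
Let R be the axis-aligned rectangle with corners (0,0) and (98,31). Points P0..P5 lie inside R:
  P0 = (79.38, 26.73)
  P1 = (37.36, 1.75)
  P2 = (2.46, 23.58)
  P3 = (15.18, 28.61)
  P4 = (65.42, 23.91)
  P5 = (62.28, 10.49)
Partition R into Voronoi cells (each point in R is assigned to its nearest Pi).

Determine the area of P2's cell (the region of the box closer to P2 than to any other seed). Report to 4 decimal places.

Area of P2's cell: 378.2565

1. box [0,98]×[0,31]: [(0, 0) (98, 0) (98, 31) (0, 31)]
2. ⊥bis P2·P0 via (40.92,25.155): [(0, 0) (41.9501, 0) (40.6806, 31) (0, 31)]  |A|=1280.777
3. ⊥bis P2·P1 via (19.91,12.665): [(0, 0) (11.988, 0) (31.3786, 31) (0, 31)]  |A|=672.1822
4. ⊥bis P2·P3 via (8.82,26.095): [(0, 0) (11.988, 0) (16.3692, 7.0043) (6.8804, 31) (0, 31)]  |A|=378.2565
5. ⊥bis P2·P4 via (33.94,23.745): [(0, 0) (11.988, 0) (16.3692, 7.0043) (6.8804, 31) (0, 31)]  |A|=378.2565
6. ⊥bis P2·P5 via (32.37,17.035): [(0, 0) (11.988, 0) (16.3692, 7.0043) (6.8804, 31) (0, 31)]  |A|=378.2565
7. canonical 5-gon: [(0, 0) (11.988, 0) (16.3692, 7.0043) (6.8804, 31) (0, 31)]
8. shoelace: 378.2565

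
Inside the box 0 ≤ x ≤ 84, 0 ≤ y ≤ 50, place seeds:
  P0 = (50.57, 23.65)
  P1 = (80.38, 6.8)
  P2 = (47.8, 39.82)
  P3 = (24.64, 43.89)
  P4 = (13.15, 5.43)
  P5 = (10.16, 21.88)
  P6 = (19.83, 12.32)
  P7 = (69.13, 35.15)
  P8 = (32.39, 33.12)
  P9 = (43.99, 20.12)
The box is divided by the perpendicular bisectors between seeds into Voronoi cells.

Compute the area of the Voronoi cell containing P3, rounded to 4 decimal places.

Area of P3's cell: 440.9287

1. box [0,84]×[0,50]: [(0, 0) (84, 0) (84, 50) (0, 50)]
2. ⊥bis P3·P0 via (37.605,33.77): [(0, 0) (11.2454, 0) (50.2735, 50) (0, 50)]  |A|=1537.9731
3. ⊥bis P3·P1 via (52.51,25.345): [(0, 0) (11.2454, 0) (50.2735, 50) (0, 50)]  |A|=1537.9731
4. ⊥bis P3·P2 via (36.22,41.855): [(0, 0) (11.2454, 0) (33.984, 29.131) (37.6514, 50) (0, 50)]  |A|=1406.2668
5. ⊥bis P3·P4 via (18.895,24.66): [(0, 30.3049) (28.3007, 21.85) (33.984, 29.131) (37.6514, 50) (0, 50)]  |A|=854.5855
6. ⊥bis P3·P5 via (17.4,32.885): [(0, 44.3322) (30.2933, 24.4027) (33.984, 29.131) (37.6514, 50) (0, 50)]  |A|=597.5748
7. ⊥bis P3·P6 via (22.235,28.105): [(0, 44.3322) (25.3983, 27.623) (32.0195, 26.6142) (33.984, 29.131) (37.6514, 50) (0, 50)]  |A|=589.3827
8. ⊥bis P3·P7 via (46.885,39.52): [(0, 44.3322) (25.3983, 27.623) (32.0195, 26.6142) (33.984, 29.131) (37.6514, 50) (0, 50)]  |A|=589.3827
9. ⊥bis P3·P8 via (28.515,38.505): [(0, 44.3322) (19.1265, 31.7491) (36.6615, 44.3671) (37.6514, 50) (0, 50)]  |A|=440.9287
10. ⊥bis P3·P9 via (34.315,32.005): [(0, 44.3322) (19.1265, 31.7491) (36.6615, 44.3671) (37.6514, 50) (0, 50)]  |A|=440.9287
11. canonical 5-gon: [(0, 44.3322) (19.1265, 31.7491) (36.6615, 44.3671) (37.6514, 50) (0, 50)]
12. shoelace: 440.9287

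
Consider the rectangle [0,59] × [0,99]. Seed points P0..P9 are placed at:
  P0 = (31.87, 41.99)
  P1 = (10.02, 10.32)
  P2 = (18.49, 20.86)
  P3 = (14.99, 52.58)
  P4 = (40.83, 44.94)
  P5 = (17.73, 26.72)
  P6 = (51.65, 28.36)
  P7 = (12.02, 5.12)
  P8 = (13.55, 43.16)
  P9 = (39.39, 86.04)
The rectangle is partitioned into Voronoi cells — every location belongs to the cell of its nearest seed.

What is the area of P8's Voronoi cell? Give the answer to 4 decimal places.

Area of P8's cell: 327.9036

1. box [0,59]×[0,99]: [(0, 0) (59, 0) (59, 99) (0, 99)]
2. ⊥bis P8·P0 via (22.71,42.575): [(0, 0) (19.991, 0) (26.3136, 99) (0, 99)]  |A|=2292.074
3. ⊥bis P8·P1 via (11.785,26.74): [(0, 28.0068) (21.6311, 25.6816) (26.3136, 99) (0, 99)]  |A|=1732.4648
4. ⊥bis P8·P2 via (16.02,32.01): [(0, 28.4612) (22.1216, 33.3617) (26.3136, 99) (0, 99)]  |A|=1643.8049
5. ⊥bis P8·P3 via (14.27,47.87): [(0, 50.0514) (0, 28.4612) (22.1216, 33.3617) (22.9633, 46.5411)]  |A|=391.604
6. ⊥bis P8·P4 via (27.19,44.05): [(0, 50.0514) (0, 28.4612) (22.1216, 33.3617) (22.9633, 46.5411)]  |A|=391.604
7. ⊥bis P8·P5 via (15.64,34.94): [(0, 50.0514) (0, 30.9634) (22.331, 36.6413) (22.9633, 46.5411)]  |A|=327.9036
8. ⊥bis P8·P6 via (32.6,35.76): [(0, 50.0514) (0, 30.9634) (22.331, 36.6413) (22.9633, 46.5411)]  |A|=327.9036
9. ⊥bis P8·P7 via (12.785,24.14): [(0, 50.0514) (0, 30.9634) (22.331, 36.6413) (22.9633, 46.5411)]  |A|=327.9036
10. ⊥bis P8·P9 via (26.47,64.6): [(0, 50.0514) (0, 30.9634) (22.331, 36.6413) (22.9633, 46.5411)]  |A|=327.9036
11. canonical 4-gon: [(0, 50.0514) (0, 30.9634) (22.331, 36.6413) (22.9633, 46.5411)]
12. shoelace: 327.9036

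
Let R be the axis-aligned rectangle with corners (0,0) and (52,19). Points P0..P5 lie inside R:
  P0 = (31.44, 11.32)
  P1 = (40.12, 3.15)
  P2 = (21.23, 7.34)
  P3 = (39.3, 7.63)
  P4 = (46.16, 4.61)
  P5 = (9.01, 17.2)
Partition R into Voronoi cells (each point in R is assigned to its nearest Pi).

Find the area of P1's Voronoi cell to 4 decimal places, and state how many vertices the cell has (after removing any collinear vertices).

Area of P1's cell: 61.3163 (5 vertices)

1. box [0,52]×[0,19]: [(0, 0) (52, 0) (52, 19) (0, 19)]
2. ⊥bis P1·P0 via (35.78,7.235): [(28.9701, 0) (52, 0) (52, 19) (46.8537, 19)]  |A|=267.6736
3. ⊥bis P1·P2 via (30.675,5.245): [(29.6786, 0.7527) (29.5116, 0) (52, 0) (52, 19) (46.8537, 19)]  |A|=267.4698
4. ⊥bis P1·P3 via (39.71,5.39): [(32.864, 4.1369) (29.6786, 0.7527) (29.5116, 0) (52, 0) (52, 7.6395)]  |A|=120.5277
5. ⊥bis P1·P4 via (43.14,3.88): [(42.6451, 5.9272) (32.864, 4.1369) (29.6786, 0.7527) (29.5116, 0) (44.0779, 0)]  |A|=61.3163
6. ⊥bis P1·P5 via (24.565,10.175): [(42.6451, 5.9272) (32.864, 4.1369) (29.6786, 0.7527) (29.5116, 0) (44.0779, 0)]  |A|=61.3163
7. canonical 5-gon: [(42.6451, 5.9272) (32.864, 4.1369) (29.6786, 0.7527) (29.5116, 0) (44.0779, 0)]
8. shoelace: 61.3163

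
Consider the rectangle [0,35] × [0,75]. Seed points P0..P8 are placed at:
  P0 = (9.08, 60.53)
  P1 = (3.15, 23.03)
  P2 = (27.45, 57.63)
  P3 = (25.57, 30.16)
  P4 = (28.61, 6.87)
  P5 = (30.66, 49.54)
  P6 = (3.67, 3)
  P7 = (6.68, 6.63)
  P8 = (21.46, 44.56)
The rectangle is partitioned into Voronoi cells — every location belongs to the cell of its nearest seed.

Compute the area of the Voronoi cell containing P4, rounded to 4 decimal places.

Area of P4's cell: 319.9460

1. box [0,35]×[0,75]: [(0, 0) (35, 0) (35, 75) (0, 75)]
2. ⊥bis P4·P0 via (18.845,33.7): [(0, 26.8412) (0, 0) (35, 0) (35, 39.5797)]  |A|=1162.3667
3. ⊥bis P4·P1 via (15.88,14.95): [(30.4655, 37.9294) (6.3909, 0) (35, 0) (35, 39.5797)]  |A|=632.2996
4. ⊥bis P4·P2 via (28.03,32.25): [(26.8435, 32.2229) (6.3909, 0) (35, 0) (35, 32.4093)]  |A|=593.1073
5. ⊥bis P4·P3 via (27.09,18.515): [(17.3346, 17.2416) (6.3909, 0) (35, 0) (35, 19.5475)]  |A|=419.2912
6. ⊥bis P4·P5 via (29.635,28.205): [(17.3346, 17.2416) (6.3909, 0) (35, 0) (35, 19.5475)]  |A|=419.2912
7. ⊥bis P4·P6 via (16.14,4.935): [(17.3346, 17.2416) (14.8402, 13.3117) (16.9058, 0) (35, 0) (35, 19.5475)]  |A|=349.3057
8. ⊥bis P4·P7 via (17.645,6.75): [(17.5299, 17.2671) (17.7189, 0) (35, 0) (35, 19.5475)]  |A|=319.946
9. ⊥bis P4·P8 via (25.035,25.715): [(17.5299, 17.2671) (17.7189, 0) (35, 0) (35, 19.5475)]  |A|=319.946
10. canonical 4-gon: [(17.5299, 17.2671) (17.7189, 0) (35, 0) (35, 19.5475)]
11. shoelace: 319.946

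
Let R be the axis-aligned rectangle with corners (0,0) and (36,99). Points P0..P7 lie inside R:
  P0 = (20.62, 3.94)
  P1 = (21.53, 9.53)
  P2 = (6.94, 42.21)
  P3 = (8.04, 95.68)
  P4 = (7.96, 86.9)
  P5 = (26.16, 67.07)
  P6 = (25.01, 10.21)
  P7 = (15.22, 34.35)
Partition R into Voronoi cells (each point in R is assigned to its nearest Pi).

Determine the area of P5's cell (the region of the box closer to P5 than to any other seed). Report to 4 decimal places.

1. box [0,36]×[0,99]: [(0, 0) (36, 0) (36, 99) (0, 99)]
2. ⊥bis P5·P0 via (23.39,35.505): [(0, 37.5576) (36, 34.3984) (36, 99) (0, 99)]  |A|=2268.7919
3. ⊥bis P5·P1 via (23.845,38.3): [(0, 40.2187) (36, 37.3219) (36, 99) (0, 99)]  |A|=2168.2684
4. ⊥bis P5·P2 via (16.55,54.64): [(0, 67.4353) (36, 39.6026) (36, 99) (0, 99)]  |A|=1637.3174
5. ⊥bis P5·P3 via (17.1,81.375): [(0, 70.5448) (0, 67.4353) (36, 39.6026) (36, 93.3452)]  |A|=1023.3377
6. ⊥bis P5·P4 via (17.06,76.985): [(32.4039, 91.0676) (3.6122, 64.6426) (36, 39.6026) (36, 93.3452)]  |A|=885.0281
7. ⊥bis P5·P6 via (25.585,38.64): [(32.4039, 91.0676) (3.6122, 64.6426) (36, 39.6026) (36, 93.3452)]  |A|=885.0281
8. ⊥bis P5·P7 via (20.69,50.71): [(32.4039, 91.0676) (3.6122, 64.6426) (22.352, 50.1543) (36, 45.5911) (36, 93.3452)]  |A|=844.163
9. canonical 5-gon: [(32.4039, 91.0676) (3.6122, 64.6426) (22.352, 50.1543) (36, 45.5911) (36, 93.3452)]
10. shoelace: 844.163

Area of P5's cell: 844.1630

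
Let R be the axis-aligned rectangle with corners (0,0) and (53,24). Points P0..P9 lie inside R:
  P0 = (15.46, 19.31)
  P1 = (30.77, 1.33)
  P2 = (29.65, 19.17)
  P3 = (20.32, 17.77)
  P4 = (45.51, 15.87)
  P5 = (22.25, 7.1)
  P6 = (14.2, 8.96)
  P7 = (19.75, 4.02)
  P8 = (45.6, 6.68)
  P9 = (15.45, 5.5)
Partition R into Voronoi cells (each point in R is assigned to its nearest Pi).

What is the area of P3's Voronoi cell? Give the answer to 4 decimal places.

Area of P3's cell: 80.3348

1. box [0,53]×[0,24]: [(0, 0) (53, 0) (53, 24) (0, 24)]
2. ⊥bis P3·P0 via (17.89,18.54): [(12.0152, 0) (53, 0) (53, 24) (19.6201, 24)]  |A|=892.3763
3. ⊥bis P3·P1 via (25.545,9.55): [(12.3921, 1.1894) (48.2778, 24) (19.6201, 24)]  |A|=326.8495
4. ⊥bis P3·P2 via (24.985,18.47): [(12.3921, 1.1894) (26.2557, 10.0017) (24.1552, 24) (19.6201, 24)]  |A|=158.0122
5. ⊥bis P3·P4 via (32.915,16.82): [(12.3921, 1.1894) (26.2557, 10.0017) (24.1552, 24) (19.6201, 24)]  |A|=158.0122
6. ⊥bis P3·P5 via (21.285,12.435): [(15.6315, 11.4124) (25.7689, 13.246) (24.1552, 24) (19.6201, 24)]  |A|=84.5311
7. ⊥bis P3·P6 via (17.26,13.365): [(16.4324, 13.9399) (19.1537, 12.0495) (25.7689, 13.246) (24.1552, 24) (19.6201, 24)]  |A|=80.3348
8. ⊥bis P3·P7 via (20.035,10.895): [(16.4324, 13.9399) (19.1537, 12.0495) (25.7689, 13.246) (24.1552, 24) (19.6201, 24)]  |A|=80.3348
9. ⊥bis P3·P8 via (32.96,12.225): [(16.4324, 13.9399) (19.1537, 12.0495) (25.7689, 13.246) (24.1552, 24) (19.6201, 24)]  |A|=80.3348
10. ⊥bis P3·P9 via (17.885,11.635): [(16.4324, 13.9399) (19.1537, 12.0495) (25.7689, 13.246) (24.1552, 24) (19.6201, 24)]  |A|=80.3348
11. canonical 5-gon: [(16.4324, 13.9399) (19.1537, 12.0495) (25.7689, 13.246) (24.1552, 24) (19.6201, 24)]
12. shoelace: 80.3348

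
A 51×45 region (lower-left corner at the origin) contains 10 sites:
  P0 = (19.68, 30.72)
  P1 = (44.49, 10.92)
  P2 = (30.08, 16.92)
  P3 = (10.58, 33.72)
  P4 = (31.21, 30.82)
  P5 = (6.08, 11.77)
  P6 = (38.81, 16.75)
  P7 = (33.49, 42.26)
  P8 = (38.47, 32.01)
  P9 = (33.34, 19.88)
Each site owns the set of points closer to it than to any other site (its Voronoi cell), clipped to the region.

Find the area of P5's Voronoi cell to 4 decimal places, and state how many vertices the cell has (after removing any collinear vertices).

Area of P5's cell: 419.2090 (5 vertices)

1. box [0,51]×[0,45]: [(0, 0) (51, 0) (51, 45) (0, 45)]
2. ⊥bis P5·P0 via (12.88,21.245): [(0, 30.4887) (0, 0) (42.4824, 0)]  |A|=647.6166
3. ⊥bis P5·P1 via (25.285,11.345): [(25.3067, 12.3266) (0, 30.4887) (0, 0) (25.0339, 0)]  |A|=540.0763
4. ⊥bis P5·P2 via (18.08,14.345): [(17.2764, 18.0898) (0, 30.4887) (0, 0) (21.1582, 0)]  |A|=454.7415
5. ⊥bis P5·P3 via (8.33,22.745): [(17.2764, 18.0898) (11.7736, 22.039) (0, 24.4527) (0, 0) (21.1582, 0)]  |A|=419.209
6. ⊥bis P5·P4 via (18.645,21.295): [(17.2764, 18.0898) (11.7736, 22.039) (0, 24.4527) (0, 0) (21.1582, 0)]  |A|=419.209
7. ⊥bis P5·P6 via (22.445,14.26): [(17.2764, 18.0898) (11.7736, 22.039) (0, 24.4527) (0, 0) (21.1582, 0)]  |A|=419.209
8. ⊥bis P5·P7 via (19.785,27.015): [(17.2764, 18.0898) (11.7736, 22.039) (0, 24.4527) (0, 0) (21.1582, 0)]  |A|=419.209
9. ⊥bis P5·P8 via (22.275,21.89): [(17.2764, 18.0898) (11.7736, 22.039) (0, 24.4527) (0, 0) (21.1582, 0)]  |A|=419.209
10. ⊥bis P5·P9 via (19.71,15.825): [(17.2764, 18.0898) (11.7736, 22.039) (0, 24.4527) (0, 0) (21.1582, 0)]  |A|=419.209
11. canonical 5-gon: [(17.2764, 18.0898) (11.7736, 22.039) (0, 24.4527) (0, 0) (21.1582, 0)]
12. shoelace: 419.209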